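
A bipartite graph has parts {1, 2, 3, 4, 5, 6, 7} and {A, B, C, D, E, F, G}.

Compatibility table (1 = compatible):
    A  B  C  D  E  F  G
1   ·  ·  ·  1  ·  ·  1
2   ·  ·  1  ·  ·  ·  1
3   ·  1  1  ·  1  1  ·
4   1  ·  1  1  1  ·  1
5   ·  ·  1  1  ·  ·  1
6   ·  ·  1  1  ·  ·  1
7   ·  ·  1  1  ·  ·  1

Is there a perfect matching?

No

The set {1, 2, 5, 6, 7} has only 3 neighbours ({C, D, G}), so by Hall's theorem at most 5 of the 7 left vertices can be matched.
Hence no matching covers every left vertex.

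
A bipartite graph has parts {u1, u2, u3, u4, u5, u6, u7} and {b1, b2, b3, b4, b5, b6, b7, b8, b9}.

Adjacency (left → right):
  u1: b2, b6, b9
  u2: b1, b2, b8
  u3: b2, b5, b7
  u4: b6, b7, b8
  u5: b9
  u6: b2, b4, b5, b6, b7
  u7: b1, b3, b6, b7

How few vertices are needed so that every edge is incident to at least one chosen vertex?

The 7 edges u1–b6, u2–b2, u3–b5, u4–b8, u5–b9, u6–b7, u7–b3 form a matching, so any vertex cover needs at least 7 vertices (one per matched edge).
Conversely {u1, u2, u3, u4, u5, u6, u7} meets every edge and has exactly 7 vertices, so 7 is optimal.

7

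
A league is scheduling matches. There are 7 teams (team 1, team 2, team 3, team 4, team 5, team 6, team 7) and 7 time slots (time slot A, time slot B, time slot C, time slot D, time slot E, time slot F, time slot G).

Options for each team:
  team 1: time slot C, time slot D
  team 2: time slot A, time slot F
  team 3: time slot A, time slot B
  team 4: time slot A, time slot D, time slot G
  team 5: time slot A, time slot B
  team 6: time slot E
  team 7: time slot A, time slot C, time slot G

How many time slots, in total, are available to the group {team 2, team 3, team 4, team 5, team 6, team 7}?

The union of neighbours of {team 2, team 3, team 4, team 5, team 6, team 7} is {time slot A, time slot B, time slot C, time slot D, time slot E, time slot F, time slot G}, which has 7 elements.
Since |N(S)| = 7 ≥ |S| = 6, Hall's condition holds for this subset.

7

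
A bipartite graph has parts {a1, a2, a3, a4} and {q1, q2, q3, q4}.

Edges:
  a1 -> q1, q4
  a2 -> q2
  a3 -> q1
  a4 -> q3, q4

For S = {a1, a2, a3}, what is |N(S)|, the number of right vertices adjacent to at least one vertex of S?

The union of neighbours of {a1, a2, a3} is {q1, q2, q4}, which has 3 elements.
Since |N(S)| = 3 ≥ |S| = 3, Hall's condition holds for this subset.

3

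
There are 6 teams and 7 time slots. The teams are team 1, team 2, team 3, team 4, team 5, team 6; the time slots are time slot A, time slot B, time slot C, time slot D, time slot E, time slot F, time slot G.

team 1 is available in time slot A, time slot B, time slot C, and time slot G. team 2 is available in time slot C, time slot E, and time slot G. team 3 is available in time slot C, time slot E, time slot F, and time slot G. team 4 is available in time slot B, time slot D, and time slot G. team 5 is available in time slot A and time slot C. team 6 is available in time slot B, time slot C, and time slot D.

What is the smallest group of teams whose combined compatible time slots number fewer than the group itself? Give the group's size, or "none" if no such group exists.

none

A matching saturating every team exists, for instance team 1→time slot G, team 2→time slot C, team 3→time slot F, team 4→time slot B, team 5→time slot A, team 6→time slot D.
By Hall's marriage theorem, this means |N(S)| ≥ |S| for every subset S, so no violating subset exists.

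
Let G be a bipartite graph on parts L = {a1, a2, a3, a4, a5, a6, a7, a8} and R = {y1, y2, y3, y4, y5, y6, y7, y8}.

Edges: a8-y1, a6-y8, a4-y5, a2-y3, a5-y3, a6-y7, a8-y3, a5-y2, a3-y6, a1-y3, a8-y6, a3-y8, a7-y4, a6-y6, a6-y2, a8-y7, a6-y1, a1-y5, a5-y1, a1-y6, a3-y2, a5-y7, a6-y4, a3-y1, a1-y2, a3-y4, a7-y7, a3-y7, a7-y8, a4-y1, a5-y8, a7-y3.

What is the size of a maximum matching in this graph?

One maximum matching: a1→y2, a2→y3, a3→y4, a4→y5, a5→y7, a6→y6, a7→y8, a8→y1.
This saturates every left vertex, so 8 is the maximum.

8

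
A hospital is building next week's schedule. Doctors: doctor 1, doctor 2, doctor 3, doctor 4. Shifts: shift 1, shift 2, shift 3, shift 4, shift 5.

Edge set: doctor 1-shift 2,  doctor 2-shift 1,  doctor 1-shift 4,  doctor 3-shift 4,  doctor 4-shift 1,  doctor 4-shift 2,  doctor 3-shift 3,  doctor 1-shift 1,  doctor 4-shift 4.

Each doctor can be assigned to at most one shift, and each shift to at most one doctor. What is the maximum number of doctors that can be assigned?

4

One maximum matching: doctor 1–shift 4, doctor 2–shift 1, doctor 3–shift 3, doctor 4–shift 2.
This saturates every doctor, so 4 is the maximum.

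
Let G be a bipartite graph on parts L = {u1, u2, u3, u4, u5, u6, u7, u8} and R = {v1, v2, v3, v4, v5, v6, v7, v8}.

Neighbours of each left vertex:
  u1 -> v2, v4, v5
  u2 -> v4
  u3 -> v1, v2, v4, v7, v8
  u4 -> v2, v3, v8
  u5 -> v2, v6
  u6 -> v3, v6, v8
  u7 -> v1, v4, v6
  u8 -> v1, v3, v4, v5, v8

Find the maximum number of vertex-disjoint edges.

A valid assignment of size 8: u1–v5, u2–v4, u3–v7, u4–v8, u5–v2, u6–v6, u7–v1, u8–v3.
All 8 left vertices are matched, so no larger matching exists.

8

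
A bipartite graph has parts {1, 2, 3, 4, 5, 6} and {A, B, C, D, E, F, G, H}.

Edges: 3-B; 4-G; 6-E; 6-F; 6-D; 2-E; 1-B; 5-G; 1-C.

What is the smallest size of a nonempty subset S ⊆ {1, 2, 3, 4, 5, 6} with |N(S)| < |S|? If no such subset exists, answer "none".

Take S = {4, 5}. Its neighbourhood is {G}, so |N(S)| = 1 < |S| = 2.
No single vertex violates Hall's condition since each has at least one neighbour, so 2 is the minimum.

2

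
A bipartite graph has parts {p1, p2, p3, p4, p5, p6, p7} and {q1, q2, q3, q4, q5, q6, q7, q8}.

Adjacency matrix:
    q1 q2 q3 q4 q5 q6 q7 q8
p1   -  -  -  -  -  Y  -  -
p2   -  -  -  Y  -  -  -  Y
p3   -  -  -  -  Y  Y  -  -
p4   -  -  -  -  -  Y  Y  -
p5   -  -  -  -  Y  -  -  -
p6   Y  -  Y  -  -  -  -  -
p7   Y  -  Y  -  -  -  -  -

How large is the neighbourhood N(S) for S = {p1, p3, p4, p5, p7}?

5

The union of neighbours of {p1, p3, p4, p5, p7} is {q1, q3, q5, q6, q7}, which has 5 elements.
Since |N(S)| = 5 ≥ |S| = 5, Hall's condition holds for this subset.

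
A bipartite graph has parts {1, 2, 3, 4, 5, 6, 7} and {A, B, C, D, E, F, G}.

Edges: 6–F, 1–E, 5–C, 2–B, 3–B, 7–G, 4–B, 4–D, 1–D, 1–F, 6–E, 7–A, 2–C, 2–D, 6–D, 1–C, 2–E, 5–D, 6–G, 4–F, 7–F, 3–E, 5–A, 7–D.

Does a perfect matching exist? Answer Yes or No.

A valid assignment of size 7: 1→D, 2→C, 3→E, 4→B, 5→A, 6→G, 7→F.
Every left vertex is matched, so this is a perfect matching.

Yes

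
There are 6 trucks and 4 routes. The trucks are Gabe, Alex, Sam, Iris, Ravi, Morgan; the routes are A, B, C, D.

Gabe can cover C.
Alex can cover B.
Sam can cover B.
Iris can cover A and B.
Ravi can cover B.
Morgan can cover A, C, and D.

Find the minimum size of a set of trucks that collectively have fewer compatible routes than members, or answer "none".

Take S = {Alex, Sam}. Its neighbourhood is {B}, so |N(S)| = 1 < |S| = 2.
No single vertex violates Hall's condition since each has at least one neighbour, so 2 is the minimum.

2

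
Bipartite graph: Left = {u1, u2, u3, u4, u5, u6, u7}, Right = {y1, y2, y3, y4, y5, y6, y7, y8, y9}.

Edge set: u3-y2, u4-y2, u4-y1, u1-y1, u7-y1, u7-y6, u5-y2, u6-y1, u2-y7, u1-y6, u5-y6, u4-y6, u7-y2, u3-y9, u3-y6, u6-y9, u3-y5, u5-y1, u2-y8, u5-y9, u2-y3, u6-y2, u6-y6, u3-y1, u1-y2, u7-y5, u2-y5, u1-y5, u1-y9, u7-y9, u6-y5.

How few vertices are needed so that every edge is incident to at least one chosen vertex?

A maximum matching has 6 edges (e.g. u1–y5, u2–y3, u3–y9, u4–y2, u5–y1, u6–y6).
By König's theorem the minimum vertex cover has the same size. One such cover is {u2, y1, y2, y5, y6, y9}.

6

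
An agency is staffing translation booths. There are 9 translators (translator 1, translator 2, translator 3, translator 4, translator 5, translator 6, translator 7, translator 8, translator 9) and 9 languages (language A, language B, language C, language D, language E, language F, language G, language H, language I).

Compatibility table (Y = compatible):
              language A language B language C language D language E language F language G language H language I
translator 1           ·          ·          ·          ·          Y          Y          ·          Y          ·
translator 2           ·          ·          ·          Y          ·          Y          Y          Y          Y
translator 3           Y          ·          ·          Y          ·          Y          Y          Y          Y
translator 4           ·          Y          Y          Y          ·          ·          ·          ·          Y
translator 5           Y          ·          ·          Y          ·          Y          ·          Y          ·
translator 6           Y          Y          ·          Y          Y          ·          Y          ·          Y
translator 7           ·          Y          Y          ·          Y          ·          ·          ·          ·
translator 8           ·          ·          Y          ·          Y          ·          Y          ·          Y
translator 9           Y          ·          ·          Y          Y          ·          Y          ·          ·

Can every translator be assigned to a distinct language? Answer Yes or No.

Yes

For example, pair translator 1–language H, translator 2–language G, translator 3–language D, translator 4–language I, translator 5–language F, translator 6–language B, translator 7–language C, translator 8–language E, translator 9–language A.
All 9 translators are covered.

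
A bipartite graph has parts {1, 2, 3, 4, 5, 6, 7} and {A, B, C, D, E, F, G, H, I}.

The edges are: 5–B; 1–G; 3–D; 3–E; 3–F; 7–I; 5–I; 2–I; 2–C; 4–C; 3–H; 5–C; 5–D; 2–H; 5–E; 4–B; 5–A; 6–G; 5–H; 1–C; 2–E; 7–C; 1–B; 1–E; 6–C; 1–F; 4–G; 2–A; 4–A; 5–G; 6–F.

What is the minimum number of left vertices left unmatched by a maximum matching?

0

A valid assignment of size 7: 1-E, 2-A, 3-H, 4-B, 5-G, 6-F, 7-C.
All 7 left vertices are matched, so no larger matching exists.
That matches 7 of the 7, leaving 0 unmatched; no matching can do better.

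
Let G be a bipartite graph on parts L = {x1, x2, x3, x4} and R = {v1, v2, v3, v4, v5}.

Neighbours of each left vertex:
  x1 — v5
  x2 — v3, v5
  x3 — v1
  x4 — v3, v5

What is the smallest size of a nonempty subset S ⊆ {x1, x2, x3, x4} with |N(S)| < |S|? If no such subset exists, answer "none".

Take S = {x1, x2, x4}. Its neighbourhood is {v3, v5}, so |N(S)| = 2 < |S| = 3.
Every subset of size less than 3 has at least as many neighbours as members, so 3 is the minimum.

3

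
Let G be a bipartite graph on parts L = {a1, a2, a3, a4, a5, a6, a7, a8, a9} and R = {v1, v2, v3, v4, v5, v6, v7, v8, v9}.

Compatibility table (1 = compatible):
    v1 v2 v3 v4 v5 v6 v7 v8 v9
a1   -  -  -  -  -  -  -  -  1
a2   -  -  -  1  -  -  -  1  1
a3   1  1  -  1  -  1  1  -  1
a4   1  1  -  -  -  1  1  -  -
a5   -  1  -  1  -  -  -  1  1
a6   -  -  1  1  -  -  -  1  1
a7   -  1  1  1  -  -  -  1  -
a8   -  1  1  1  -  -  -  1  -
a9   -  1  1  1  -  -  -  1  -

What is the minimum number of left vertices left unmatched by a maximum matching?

A valid assignment of size 7: a1→v9, a2→v8, a3→v6, a4→v7, a5→v4, a6→v3, a7→v2.
The set {a1, a2, a5, a6, a7, a8, a9} has only 5 neighbours ({v2, v3, v4, v8, v9}), so by Hall's theorem at most 7 of the 9 left vertices can be matched.
That matches 7 of the 9, leaving 2 unmatched; no matching can do better.

2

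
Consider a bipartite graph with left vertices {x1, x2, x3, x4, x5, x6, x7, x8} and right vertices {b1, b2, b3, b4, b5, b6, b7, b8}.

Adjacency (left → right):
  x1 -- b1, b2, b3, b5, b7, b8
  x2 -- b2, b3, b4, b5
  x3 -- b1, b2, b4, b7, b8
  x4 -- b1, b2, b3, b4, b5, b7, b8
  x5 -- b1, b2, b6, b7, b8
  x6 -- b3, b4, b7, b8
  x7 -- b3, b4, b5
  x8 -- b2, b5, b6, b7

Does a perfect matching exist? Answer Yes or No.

Yes

For example, pair x1–b1, x2–b2, x3–b4, x4–b7, x5–b6, x6–b8, x7–b3, x8–b5.
Every left vertex is matched, so this is a perfect matching.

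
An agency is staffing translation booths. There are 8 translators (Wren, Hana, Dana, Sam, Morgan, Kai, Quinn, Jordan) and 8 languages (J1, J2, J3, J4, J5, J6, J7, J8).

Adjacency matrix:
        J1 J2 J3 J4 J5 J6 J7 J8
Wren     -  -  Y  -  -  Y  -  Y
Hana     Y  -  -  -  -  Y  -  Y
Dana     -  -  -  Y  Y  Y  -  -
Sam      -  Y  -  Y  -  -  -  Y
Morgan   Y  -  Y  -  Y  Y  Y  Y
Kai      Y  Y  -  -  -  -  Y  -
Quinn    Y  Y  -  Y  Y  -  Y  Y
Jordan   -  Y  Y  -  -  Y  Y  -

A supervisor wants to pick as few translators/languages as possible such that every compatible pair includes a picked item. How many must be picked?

8

A maximum matching has 8 edges (e.g. Wren–J6, Hana–J8, Dana–J4, Sam–J2, Morgan–J5, Kai–J1, Quinn–J7, Jordan–J3).
By König's theorem the minimum vertex cover has the same size. One such cover is {Wren, Hana, Dana, Sam, Morgan, Kai, Quinn, Jordan}.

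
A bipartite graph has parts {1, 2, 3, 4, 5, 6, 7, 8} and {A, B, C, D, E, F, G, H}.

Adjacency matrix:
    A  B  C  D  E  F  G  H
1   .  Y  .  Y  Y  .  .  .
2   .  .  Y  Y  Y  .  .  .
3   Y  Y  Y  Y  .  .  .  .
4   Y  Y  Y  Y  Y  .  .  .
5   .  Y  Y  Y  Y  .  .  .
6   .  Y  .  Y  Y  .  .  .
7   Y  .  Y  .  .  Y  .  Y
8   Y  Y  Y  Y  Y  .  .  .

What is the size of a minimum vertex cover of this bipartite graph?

{7, A, B, C, D, E} is a vertex cover of size 6: every edge has an endpoint in this set.
No smaller cover exists because 1–D, 2–E, 3–C, 4–A, 5–B, 7–F is a matching of size 6, and a cover must include an endpoint of each of these disjoint edges (König's theorem).

6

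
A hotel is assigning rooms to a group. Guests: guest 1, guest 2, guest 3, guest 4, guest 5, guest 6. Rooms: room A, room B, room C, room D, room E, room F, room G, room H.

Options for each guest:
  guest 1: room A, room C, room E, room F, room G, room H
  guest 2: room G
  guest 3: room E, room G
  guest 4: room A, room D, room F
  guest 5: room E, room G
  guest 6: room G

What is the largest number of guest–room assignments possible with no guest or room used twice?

4

A valid assignment of size 4: guest 1-room C, guest 2-room G, guest 3-room E, guest 4-room F.
The set {guest 2, guest 3, guest 5, guest 6} has only 2 neighbours ({room E, room G}), so by Hall's theorem at most 4 of the 6 guests can be matched.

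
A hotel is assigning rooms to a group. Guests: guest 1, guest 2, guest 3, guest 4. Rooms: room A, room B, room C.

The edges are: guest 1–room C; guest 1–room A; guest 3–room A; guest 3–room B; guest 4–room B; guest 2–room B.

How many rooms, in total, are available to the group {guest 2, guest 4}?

1

The union of neighbours of {guest 2, guest 4} is {room B}, which has 1 element.
Since |N(S)| = 1 < |S| = 2, Hall's condition fails for this subset.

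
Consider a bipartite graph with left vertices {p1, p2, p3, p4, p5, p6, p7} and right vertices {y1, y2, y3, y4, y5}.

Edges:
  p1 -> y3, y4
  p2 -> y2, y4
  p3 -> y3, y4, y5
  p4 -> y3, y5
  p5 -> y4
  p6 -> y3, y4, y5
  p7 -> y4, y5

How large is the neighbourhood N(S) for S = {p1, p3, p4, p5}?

3

The union of neighbours of {p1, p3, p4, p5} is {y3, y4, y5}, which has 3 elements.
Since |N(S)| = 3 < |S| = 4, Hall's condition fails for this subset.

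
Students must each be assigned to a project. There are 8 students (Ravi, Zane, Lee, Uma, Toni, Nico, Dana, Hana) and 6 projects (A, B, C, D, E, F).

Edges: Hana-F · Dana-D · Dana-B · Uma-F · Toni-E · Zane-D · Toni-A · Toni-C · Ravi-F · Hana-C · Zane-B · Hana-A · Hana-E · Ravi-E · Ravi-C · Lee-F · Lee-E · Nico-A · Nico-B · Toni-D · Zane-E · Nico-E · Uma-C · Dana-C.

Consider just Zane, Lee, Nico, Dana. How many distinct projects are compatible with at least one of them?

6

The union of neighbours of {Zane, Lee, Nico, Dana} is {A, B, C, D, E, F}, which has 6 elements.
Since |N(S)| = 6 ≥ |S| = 4, Hall's condition holds for this subset.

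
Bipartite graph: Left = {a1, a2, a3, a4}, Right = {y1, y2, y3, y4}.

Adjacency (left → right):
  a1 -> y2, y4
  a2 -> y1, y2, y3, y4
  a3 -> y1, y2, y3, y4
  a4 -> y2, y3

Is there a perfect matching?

Yes

One maximum matching: a1-y4, a2-y2, a3-y1, a4-y3.
All 4 left vertices are covered.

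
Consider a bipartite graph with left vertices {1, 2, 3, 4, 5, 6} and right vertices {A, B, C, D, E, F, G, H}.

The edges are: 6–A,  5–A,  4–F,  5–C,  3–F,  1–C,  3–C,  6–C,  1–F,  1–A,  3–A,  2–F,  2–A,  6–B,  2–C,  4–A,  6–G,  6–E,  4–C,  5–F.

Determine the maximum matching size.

A valid assignment of size 4: 1→A, 2→C, 3→F, 6→G.
The set {1, 2, 3, 4, 5} has only 3 neighbours ({A, C, F}), so by Hall's theorem at most 4 of the 6 left vertices can be matched.

4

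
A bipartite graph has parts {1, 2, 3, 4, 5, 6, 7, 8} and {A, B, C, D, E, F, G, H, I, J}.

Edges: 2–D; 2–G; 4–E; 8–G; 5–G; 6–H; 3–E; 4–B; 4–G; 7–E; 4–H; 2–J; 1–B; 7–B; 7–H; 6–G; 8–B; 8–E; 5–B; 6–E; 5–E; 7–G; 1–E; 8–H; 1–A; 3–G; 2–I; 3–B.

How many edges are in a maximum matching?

A valid assignment of size 6: 1→A, 2→J, 3→G, 4→H, 5→B, 6→E.
The set {3, 4, 5, 6, 7, 8} has only 4 neighbours ({B, E, G, H}), so by Hall's theorem at most 6 of the 8 left vertices can be matched.

6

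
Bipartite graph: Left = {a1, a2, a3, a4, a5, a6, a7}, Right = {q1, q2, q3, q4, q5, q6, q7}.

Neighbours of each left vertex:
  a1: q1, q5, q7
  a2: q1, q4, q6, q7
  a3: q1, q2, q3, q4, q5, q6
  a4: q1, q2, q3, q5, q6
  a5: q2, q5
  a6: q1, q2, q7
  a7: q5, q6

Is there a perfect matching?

Yes

A valid assignment of size 7: a1-q1, a2-q6, a3-q4, a4-q3, a5-q2, a6-q7, a7-q5.
Every left vertex is matched, so this is a perfect matching.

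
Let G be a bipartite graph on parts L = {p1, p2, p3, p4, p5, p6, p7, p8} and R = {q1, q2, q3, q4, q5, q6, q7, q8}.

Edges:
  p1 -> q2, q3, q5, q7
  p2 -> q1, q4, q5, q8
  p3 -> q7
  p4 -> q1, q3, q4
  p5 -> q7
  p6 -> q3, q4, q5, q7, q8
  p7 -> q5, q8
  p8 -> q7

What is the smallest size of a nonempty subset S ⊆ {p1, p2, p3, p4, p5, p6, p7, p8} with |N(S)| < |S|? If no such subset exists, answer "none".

Take S = {p3, p5}. Its neighbourhood is {q7}, so |N(S)| = 1 < |S| = 2.
No single vertex violates Hall's condition since each has at least one neighbour, so 2 is the minimum.

2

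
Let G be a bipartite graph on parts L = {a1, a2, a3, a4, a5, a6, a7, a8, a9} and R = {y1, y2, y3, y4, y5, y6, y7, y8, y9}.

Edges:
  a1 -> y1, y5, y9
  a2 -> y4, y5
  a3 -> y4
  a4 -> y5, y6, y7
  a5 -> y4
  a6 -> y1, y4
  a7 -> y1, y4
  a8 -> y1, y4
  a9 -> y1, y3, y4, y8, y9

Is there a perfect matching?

No

The set {a3, a5, a6, a7, a8} has only 2 neighbours ({y1, y4}), so by Hall's theorem at most 6 of the 9 left vertices can be matched.
Hence no matching covers every left vertex.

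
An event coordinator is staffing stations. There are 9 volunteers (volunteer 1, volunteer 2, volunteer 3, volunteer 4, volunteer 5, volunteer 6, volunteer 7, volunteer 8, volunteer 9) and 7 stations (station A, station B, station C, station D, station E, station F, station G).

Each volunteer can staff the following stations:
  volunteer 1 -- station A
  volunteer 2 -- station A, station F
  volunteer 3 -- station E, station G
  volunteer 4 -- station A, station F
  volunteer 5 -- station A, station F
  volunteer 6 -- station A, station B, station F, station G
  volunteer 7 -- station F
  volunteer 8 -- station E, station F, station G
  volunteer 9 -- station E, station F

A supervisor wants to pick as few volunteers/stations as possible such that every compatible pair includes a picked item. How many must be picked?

The 5 edges volunteer 1–station A, volunteer 2–station F, volunteer 3–station E, volunteer 6–station B, volunteer 8–station G form a matching, so any vertex cover needs at least 5 vertices (one per matched edge).
Conversely {volunteer 6, station A, station E, station F, station G} meets every edge and has exactly 5 vertices, so 5 is optimal.

5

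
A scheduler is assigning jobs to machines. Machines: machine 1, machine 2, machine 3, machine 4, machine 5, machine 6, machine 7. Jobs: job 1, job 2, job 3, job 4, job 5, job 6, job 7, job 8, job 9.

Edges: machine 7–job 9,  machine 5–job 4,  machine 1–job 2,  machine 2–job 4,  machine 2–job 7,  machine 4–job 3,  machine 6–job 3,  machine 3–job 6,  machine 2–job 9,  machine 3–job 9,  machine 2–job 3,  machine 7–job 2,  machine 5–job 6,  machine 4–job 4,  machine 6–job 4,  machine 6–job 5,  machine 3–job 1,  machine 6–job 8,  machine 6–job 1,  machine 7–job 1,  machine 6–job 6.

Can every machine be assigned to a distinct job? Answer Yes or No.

Yes

One maximum matching: machine 1–job 2, machine 2–job 4, machine 3–job 9, machine 4–job 3, machine 5–job 6, machine 6–job 5, machine 7–job 1.
Every machine is matched, so this matching saturates all of them.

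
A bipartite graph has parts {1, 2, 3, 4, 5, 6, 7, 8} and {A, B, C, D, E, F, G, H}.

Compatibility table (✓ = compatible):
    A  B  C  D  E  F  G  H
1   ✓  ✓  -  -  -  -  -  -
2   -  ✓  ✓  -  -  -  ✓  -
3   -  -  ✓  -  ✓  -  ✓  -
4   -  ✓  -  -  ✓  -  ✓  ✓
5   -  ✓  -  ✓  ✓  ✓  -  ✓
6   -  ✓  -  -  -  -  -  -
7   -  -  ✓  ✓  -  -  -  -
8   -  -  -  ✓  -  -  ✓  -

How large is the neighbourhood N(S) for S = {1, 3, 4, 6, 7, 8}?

7

The union of neighbours of {1, 3, 4, 6, 7, 8} is {A, B, C, D, E, G, H}, which has 7 elements.
Since |N(S)| = 7 ≥ |S| = 6, Hall's condition holds for this subset.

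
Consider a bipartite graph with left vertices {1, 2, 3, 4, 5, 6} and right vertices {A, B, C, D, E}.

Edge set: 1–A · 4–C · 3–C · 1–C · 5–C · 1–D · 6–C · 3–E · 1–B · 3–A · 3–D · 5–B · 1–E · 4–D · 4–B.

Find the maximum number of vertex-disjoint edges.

One maximum matching: 1→A, 3→E, 4→D, 5→B, 6→C.
The set {2} has only 0 neighbours (∅), so by Hall's theorem at most 5 of the 6 left vertices can be matched.

5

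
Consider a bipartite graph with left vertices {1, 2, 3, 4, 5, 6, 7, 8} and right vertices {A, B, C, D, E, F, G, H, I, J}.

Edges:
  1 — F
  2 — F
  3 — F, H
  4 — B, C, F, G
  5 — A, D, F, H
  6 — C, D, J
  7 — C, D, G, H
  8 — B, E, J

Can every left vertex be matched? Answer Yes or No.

The set {1, 2} has only 1 neighbour ({F}), so by Hall's theorem at most 7 of the 8 left vertices can be matched.
Hence no matching covers every left vertex.

No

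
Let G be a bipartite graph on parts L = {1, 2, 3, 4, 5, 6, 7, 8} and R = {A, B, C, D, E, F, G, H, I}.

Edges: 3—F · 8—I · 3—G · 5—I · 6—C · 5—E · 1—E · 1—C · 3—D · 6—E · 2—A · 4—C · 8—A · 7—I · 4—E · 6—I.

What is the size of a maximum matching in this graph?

5

For example, pair 1–C, 2–A, 3–F, 4–E, 5–I.
The set {1, 2, 4, 5, 6, 7, 8} has only 4 neighbours ({A, C, E, I}), so by Hall's theorem at most 5 of the 8 left vertices can be matched.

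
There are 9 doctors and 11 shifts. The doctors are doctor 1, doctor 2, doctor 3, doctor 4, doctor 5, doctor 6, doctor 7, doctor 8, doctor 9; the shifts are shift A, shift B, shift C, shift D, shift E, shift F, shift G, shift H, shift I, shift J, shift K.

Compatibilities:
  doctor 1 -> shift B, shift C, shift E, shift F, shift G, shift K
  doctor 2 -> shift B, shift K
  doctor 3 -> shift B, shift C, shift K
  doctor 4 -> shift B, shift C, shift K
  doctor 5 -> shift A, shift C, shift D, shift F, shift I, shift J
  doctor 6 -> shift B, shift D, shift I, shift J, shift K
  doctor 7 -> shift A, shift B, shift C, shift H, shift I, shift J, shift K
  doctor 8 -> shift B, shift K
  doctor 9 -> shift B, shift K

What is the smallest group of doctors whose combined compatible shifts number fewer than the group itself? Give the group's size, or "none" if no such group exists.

3

Take S = {doctor 2, doctor 8, doctor 9}. Its neighbourhood is {shift B, shift K}, so |N(S)| = 2 < |S| = 3.
Every subset of size less than 3 has at least as many neighbours as members, so 3 is the minimum.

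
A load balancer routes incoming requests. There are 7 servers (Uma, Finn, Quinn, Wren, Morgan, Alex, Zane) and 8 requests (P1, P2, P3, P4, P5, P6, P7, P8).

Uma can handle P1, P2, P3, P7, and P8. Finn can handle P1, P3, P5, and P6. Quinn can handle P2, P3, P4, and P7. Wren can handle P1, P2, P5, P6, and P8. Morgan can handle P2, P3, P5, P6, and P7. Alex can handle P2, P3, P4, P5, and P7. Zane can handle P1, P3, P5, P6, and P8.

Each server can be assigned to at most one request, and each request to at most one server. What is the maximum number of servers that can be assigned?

One maximum matching: Uma-P8, Finn-P5, Quinn-P4, Wren-P2, Morgan-P3, Alex-P7, Zane-P1.
All 7 servers are matched, so no larger matching exists.

7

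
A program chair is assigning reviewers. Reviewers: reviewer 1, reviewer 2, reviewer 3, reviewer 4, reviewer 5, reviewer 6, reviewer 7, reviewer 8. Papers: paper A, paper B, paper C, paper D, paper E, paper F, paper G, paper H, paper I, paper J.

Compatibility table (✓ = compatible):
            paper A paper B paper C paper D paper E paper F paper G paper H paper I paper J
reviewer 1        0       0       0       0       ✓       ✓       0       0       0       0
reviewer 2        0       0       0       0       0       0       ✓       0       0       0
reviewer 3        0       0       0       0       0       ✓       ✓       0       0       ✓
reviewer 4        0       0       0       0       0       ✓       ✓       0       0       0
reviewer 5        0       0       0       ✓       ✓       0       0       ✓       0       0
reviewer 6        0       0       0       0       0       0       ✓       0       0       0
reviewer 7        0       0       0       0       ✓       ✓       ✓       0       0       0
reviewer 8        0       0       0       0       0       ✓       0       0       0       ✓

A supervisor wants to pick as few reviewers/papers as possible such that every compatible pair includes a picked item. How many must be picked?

{reviewer 5, paper E, paper F, paper G, paper J} is a vertex cover of size 5: every edge has an endpoint in this set.
No smaller cover exists because reviewer 1–paper E, reviewer 2–paper G, reviewer 3–paper J, reviewer 4–paper F, reviewer 5–paper D is a matching of size 5, and a cover must include an endpoint of each of these disjoint edges (König's theorem).

5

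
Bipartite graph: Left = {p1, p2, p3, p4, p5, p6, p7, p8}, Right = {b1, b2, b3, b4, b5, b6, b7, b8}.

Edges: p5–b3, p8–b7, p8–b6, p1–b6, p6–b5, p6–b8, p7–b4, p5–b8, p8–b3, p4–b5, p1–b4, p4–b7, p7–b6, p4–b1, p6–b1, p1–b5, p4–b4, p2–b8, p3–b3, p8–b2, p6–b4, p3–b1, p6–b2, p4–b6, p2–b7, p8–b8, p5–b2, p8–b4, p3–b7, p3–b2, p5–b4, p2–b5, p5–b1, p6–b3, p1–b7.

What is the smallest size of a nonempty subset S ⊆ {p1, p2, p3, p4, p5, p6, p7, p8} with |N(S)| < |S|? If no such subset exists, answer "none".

A matching saturating every left vertex exists, for instance p1→b6, p2→b5, p3→b3, p4→b1, p5→b8, p6→b2, p7→b4, p8→b7.
By Hall's marriage theorem, this means |N(S)| ≥ |S| for every subset S, so no violating subset exists.

none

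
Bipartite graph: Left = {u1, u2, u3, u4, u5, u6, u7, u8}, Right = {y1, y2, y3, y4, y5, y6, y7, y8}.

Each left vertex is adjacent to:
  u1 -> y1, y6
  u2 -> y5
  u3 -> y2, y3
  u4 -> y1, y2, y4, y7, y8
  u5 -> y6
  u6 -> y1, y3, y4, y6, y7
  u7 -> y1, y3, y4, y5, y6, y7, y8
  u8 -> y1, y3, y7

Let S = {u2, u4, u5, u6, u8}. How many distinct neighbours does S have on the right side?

8

The union of neighbours of {u2, u4, u5, u6, u8} is {y1, y2, y3, y4, y5, y6, y7, y8}, which has 8 elements.
Since |N(S)| = 8 ≥ |S| = 5, Hall's condition holds for this subset.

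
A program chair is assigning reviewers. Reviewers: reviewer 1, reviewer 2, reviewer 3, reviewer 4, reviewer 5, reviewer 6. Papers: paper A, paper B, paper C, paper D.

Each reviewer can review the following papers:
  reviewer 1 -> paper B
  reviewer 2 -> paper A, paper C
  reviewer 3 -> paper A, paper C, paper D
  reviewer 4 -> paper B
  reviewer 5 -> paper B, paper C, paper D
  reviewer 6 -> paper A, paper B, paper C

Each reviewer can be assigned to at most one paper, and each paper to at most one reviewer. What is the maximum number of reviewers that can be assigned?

For example, pair reviewer 1→paper B, reviewer 2→paper A, reviewer 3→paper C, reviewer 5→paper D.
The set {reviewer 1, reviewer 2, reviewer 3, reviewer 4, reviewer 5, reviewer 6} has only 4 neighbours ({paper A, paper B, paper C, paper D}), so by Hall's theorem at most 4 of the 6 reviewers can be matched.

4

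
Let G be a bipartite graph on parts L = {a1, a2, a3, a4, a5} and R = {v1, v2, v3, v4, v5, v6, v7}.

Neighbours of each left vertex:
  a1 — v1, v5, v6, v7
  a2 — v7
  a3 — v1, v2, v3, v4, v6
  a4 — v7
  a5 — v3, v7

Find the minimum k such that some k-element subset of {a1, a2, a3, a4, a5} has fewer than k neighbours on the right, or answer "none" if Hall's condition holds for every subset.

2

Take S = {a2, a4}. Its neighbourhood is {v7}, so |N(S)| = 1 < |S| = 2.
No single vertex violates Hall's condition since each has at least one neighbour, so 2 is the minimum.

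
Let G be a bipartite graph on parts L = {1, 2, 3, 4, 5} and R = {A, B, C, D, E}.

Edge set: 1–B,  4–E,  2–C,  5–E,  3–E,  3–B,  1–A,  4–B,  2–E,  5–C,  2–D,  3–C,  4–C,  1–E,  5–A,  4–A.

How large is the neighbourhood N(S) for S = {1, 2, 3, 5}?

The union of neighbours of {1, 2, 3, 5} is {A, B, C, D, E}, which has 5 elements.
Since |N(S)| = 5 ≥ |S| = 4, Hall's condition holds for this subset.

5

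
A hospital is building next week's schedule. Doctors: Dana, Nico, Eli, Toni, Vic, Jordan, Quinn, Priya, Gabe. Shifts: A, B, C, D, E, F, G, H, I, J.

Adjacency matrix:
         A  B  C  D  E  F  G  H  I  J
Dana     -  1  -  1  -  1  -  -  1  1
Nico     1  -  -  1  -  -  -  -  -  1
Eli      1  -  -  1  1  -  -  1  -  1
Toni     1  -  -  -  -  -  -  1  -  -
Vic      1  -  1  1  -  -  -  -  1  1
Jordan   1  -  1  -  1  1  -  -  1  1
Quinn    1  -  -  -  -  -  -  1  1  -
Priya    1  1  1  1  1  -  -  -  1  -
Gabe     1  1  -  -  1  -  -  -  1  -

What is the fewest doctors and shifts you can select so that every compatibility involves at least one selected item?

The 9 edges Dana–B, Nico–D, Eli–J, Toni–A, Vic–C, Jordan–F, Quinn–H, Priya–E, Gabe–I form a matching, so any vertex cover needs at least 9 vertices (one per matched edge).
Conversely {Dana, Nico, Eli, Toni, Vic, Jordan, Quinn, Priya, Gabe} meets every edge and has exactly 9 vertices, so 9 is optimal.

9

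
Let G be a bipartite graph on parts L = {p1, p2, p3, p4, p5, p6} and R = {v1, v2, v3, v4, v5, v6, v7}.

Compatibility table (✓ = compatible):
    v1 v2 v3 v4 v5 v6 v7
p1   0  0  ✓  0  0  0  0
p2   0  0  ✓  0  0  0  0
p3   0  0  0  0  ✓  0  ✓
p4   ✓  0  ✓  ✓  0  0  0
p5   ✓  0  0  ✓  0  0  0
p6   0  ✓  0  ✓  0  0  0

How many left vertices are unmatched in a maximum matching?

For example, pair p1–v3, p3–v7, p4–v4, p5–v1, p6–v2.
The set {p1, p2} has only 1 neighbour ({v3}), so by Hall's theorem at most 5 of the 6 left vertices can be matched.
That matches 5 of the 6, leaving 1 unmatched; no matching can do better.

1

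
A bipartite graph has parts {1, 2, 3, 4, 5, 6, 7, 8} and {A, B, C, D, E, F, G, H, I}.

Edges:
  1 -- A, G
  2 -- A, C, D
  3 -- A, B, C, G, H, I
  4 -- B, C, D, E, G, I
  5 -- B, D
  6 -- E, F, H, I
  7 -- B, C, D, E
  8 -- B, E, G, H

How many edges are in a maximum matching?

For example, pair 1-A, 2-C, 3-H, 4-G, 5-D, 6-F, 7-E, 8-B.
This saturates every left vertex, so 8 is the maximum.

8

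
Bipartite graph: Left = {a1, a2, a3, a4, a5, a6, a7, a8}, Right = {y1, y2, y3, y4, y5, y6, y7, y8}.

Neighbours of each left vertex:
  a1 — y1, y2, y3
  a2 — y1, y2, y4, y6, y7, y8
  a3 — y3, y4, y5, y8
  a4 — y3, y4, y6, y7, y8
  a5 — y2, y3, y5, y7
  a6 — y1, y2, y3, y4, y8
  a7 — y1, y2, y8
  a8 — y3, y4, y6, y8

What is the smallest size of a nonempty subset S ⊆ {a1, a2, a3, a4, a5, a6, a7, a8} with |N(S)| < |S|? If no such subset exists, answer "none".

A matching saturating every left vertex exists, for instance a1→y1, a2→y6, a3→y8, a4→y7, a5→y5, a6→y4, a7→y2, a8→y3.
By Hall's marriage theorem, this means |N(S)| ≥ |S| for every subset S, so no violating subset exists.

none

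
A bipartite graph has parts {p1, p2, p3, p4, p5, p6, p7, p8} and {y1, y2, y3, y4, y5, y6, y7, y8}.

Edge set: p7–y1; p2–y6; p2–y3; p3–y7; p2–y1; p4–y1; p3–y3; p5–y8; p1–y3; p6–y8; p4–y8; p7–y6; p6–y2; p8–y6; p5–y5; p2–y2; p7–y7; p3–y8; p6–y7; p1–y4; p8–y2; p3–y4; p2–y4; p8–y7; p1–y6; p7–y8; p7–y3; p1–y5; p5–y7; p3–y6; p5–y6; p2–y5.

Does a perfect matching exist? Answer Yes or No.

Yes

One maximum matching: p1→y4, p2→y1, p3→y6, p4→y8, p5→y5, p6→y2, p7→y3, p8→y7.
All 8 left vertices are covered.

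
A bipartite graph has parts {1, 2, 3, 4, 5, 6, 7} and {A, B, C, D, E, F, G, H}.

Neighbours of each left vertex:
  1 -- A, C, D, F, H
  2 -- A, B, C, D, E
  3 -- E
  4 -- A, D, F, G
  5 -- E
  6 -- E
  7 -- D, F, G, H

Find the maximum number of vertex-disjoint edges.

5

One maximum matching: 1–H, 2–A, 3–E, 4–D, 7–F.
The set {3, 5, 6} has only 1 neighbour ({E}), so by Hall's theorem at most 5 of the 7 left vertices can be matched.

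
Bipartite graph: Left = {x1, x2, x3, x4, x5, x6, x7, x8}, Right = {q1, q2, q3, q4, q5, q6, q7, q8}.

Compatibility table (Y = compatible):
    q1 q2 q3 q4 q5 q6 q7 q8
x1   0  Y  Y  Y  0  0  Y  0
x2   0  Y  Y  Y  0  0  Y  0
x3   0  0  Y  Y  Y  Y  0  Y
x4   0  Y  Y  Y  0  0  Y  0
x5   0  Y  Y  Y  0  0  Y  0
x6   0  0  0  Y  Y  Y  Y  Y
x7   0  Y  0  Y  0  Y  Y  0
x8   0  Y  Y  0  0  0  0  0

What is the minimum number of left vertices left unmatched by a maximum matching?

1

One maximum matching: x1→q3, x2→q4, x3→q5, x4→q7, x5→q2, x6→q8, x7→q6.
The set {x1, x2, x4, x5, x8} has only 4 neighbours ({q2, q3, q4, q7}), so by Hall's theorem at most 7 of the 8 left vertices can be matched.
That matches 7 of the 8, leaving 1 unmatched; no matching can do better.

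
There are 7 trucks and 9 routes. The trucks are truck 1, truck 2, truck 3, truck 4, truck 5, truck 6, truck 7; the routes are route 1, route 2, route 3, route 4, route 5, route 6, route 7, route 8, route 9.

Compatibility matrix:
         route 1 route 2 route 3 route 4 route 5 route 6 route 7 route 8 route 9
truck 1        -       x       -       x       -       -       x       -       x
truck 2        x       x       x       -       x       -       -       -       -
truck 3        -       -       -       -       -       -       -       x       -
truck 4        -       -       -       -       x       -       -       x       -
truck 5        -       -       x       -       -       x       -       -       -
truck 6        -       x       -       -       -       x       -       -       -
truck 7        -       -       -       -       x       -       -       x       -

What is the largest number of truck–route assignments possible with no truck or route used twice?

6

One maximum matching: truck 1→route 7, truck 2→route 3, truck 3→route 8, truck 4→route 5, truck 5→route 6, truck 6→route 2.
The set {truck 3, truck 4, truck 7} has only 2 neighbours ({route 5, route 8}), so by Hall's theorem at most 6 of the 7 trucks can be matched.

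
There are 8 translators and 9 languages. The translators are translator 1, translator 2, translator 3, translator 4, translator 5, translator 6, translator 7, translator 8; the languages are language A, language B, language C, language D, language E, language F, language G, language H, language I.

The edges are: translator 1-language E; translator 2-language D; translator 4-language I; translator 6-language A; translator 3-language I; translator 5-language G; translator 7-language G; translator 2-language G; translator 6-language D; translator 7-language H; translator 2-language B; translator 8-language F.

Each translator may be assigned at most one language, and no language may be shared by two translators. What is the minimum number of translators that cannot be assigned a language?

1

One maximum matching: translator 1–language E, translator 2–language B, translator 3–language I, translator 5–language G, translator 6–language A, translator 7–language H, translator 8–language F.
The set {translator 3, translator 4} has only 1 neighbour ({language I}), so by Hall's theorem at most 7 of the 8 translators can be matched.
That matches 7 of the 8, leaving 1 unmatched; no matching can do better.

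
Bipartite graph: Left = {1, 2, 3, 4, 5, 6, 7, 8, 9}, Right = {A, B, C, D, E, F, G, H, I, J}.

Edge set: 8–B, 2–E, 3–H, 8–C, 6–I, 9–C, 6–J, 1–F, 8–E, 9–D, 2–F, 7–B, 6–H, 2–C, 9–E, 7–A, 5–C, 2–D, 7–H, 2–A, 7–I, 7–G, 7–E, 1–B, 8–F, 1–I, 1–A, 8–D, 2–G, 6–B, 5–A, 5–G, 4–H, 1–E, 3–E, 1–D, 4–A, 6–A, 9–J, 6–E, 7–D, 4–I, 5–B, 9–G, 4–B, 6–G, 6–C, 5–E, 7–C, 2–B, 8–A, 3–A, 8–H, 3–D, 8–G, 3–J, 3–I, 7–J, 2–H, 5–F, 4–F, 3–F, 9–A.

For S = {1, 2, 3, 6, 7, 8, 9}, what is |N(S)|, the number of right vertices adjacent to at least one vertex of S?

The union of neighbours of {1, 2, 3, 6, 7, 8, 9} is {A, B, C, D, E, F, G, H, I, J}, which has 10 elements.
Since |N(S)| = 10 ≥ |S| = 7, Hall's condition holds for this subset.

10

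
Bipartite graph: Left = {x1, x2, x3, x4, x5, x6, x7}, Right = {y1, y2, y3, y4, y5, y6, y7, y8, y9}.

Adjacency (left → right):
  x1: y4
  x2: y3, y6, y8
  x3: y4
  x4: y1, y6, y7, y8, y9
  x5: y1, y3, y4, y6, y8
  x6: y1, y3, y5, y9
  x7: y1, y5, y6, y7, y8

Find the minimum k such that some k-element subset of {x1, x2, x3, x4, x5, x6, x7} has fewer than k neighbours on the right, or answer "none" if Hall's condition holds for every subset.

2

Take S = {x1, x3}. Its neighbourhood is {y4}, so |N(S)| = 1 < |S| = 2.
No single vertex violates Hall's condition since each has at least one neighbour, so 2 is the minimum.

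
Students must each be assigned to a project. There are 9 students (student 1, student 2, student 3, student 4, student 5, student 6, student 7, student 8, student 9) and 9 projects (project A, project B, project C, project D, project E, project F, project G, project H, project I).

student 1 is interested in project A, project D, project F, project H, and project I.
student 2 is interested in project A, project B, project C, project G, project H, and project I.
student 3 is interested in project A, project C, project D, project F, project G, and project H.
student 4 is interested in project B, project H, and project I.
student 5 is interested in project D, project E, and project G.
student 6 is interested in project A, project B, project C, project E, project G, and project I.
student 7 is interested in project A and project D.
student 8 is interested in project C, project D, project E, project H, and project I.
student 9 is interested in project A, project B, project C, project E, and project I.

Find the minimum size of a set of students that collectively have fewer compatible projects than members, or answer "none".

A matching saturating every student exists, for instance student 1→project F, student 2→project A, student 3→project H, student 4→project B, student 5→project E, student 6→project G, student 7→project D, student 8→project C, student 9→project I.
By Hall's marriage theorem, this means |N(S)| ≥ |S| for every subset S, so no violating subset exists.

none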